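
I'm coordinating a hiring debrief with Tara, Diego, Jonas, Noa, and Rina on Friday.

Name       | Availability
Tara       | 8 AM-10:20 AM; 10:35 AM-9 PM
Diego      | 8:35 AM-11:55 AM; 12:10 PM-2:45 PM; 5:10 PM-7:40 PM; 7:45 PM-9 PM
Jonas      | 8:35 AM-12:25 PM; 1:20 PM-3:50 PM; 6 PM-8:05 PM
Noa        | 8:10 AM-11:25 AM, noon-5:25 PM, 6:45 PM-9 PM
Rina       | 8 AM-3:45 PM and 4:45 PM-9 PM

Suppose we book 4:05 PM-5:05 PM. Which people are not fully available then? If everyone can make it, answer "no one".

Tara: free for 16:05-17:05. Diego: not fully free for 16:05-17:05. Jonas: not fully free for 16:05-17:05. Noa: free for 16:05-17:05. Rina: not fully free for 16:05-17:05.

Diego, Jonas, Rina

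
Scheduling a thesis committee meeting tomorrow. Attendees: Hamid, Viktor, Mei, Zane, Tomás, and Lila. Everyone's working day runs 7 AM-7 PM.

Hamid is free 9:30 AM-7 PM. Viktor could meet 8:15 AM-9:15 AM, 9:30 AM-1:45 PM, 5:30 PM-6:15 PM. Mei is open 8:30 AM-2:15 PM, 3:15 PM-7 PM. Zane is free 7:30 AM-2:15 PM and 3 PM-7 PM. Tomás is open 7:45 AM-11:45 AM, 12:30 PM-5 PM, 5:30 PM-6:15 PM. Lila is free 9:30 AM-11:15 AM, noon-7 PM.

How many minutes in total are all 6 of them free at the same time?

Hamid ∩ Viktor: 09:30-13:45, 17:30-18:15.
Hamid ∩ Viktor ∩ Mei: 09:30-13:45, 17:30-18:15.
Hamid ∩ Viktor ∩ Mei ∩ Zane: 09:30-13:45, 17:30-18:15.
Hamid ∩ Viktor ∩ Mei ∩ Zane ∩ Tomás: 09:30-11:45, 12:30-13:45, 17:30-18:15.
Hamid ∩ Viktor ∩ Mei ∩ Zane ∩ Tomás ∩ Lila: 09:30-11:15, 12:30-13:45, 17:30-18:15.
Summing the common windows: 105 + 75 + 45 = 225 minutes.

225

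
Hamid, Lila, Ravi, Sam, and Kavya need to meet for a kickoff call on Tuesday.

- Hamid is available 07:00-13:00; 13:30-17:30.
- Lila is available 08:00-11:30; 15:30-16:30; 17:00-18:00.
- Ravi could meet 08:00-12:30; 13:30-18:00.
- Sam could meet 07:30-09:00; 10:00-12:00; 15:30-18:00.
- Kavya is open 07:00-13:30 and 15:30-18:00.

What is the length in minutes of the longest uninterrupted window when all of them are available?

Hamid ∩ Lila: 08:00-11:30, 15:30-16:30, 17:00-17:30.
Hamid ∩ Lila ∩ Ravi: 08:00-11:30, 15:30-16:30, 17:00-17:30.
Hamid ∩ Lila ∩ Ravi ∩ Sam: 08:00-09:00, 10:00-11:30, 15:30-16:30, 17:00-17:30.
Hamid ∩ Lila ∩ Ravi ∩ Sam ∩ Kavya: 08:00-09:00, 10:00-11:30, 15:30-16:30, 17:00-17:30.
The longest is 10:00-11:30 at 90 minutes.

90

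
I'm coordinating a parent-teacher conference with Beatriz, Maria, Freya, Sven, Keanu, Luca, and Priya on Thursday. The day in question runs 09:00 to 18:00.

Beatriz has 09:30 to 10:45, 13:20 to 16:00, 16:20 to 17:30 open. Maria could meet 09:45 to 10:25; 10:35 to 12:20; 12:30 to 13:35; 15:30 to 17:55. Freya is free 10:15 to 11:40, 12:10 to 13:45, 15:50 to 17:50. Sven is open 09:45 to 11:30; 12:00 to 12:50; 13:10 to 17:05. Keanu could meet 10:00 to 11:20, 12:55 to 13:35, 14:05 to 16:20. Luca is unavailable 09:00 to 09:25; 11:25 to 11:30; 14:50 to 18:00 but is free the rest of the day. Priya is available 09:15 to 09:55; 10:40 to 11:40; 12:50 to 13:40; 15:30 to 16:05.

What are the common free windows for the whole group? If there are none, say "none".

10:40-10:45, 13:20-13:35

Beatriz free: 09:30-10:45, 13:20-16:00, 16:20-17:30.
Maria free: 09:45-10:25, 10:35-12:20, 12:30-13:35, 15:30-17:55.
Freya free: 10:15-11:40, 12:10-13:45, 15:50-17:50.
Sven free: 09:45-11:30, 12:00-12:50, 13:10-17:05.
Keanu free: 10:00-11:20, 12:55-13:35, 14:05-16:20.
Luca free: 09:25-11:25, 11:30-14:50 (invert busy blocks within the working day).
Priya free: 09:15-09:55, 10:40-11:40, 12:50-13:40, 15:30-16:05.
Beatriz ∩ Maria: 09:45-10:25, 10:35-10:45, 13:20-13:35, 15:30-16:00, 16:20-17:30.
Beatriz ∩ Maria ∩ Freya: 10:15-10:25, 10:35-10:45, 13:20-13:35, 15:50-16:00, 16:20-17:30.
Beatriz ∩ Maria ∩ Freya ∩ Sven: 10:15-10:25, 10:35-10:45, 13:20-13:35, 15:50-16:00, 16:20-17:05.
Beatriz ∩ Maria ∩ Freya ∩ Sven ∩ Keanu: 10:15-10:25, 10:35-10:45, 13:20-13:35, 15:50-16:00.
Beatriz ∩ Maria ∩ Freya ∩ Sven ∩ Keanu ∩ Luca: 10:15-10:25, 10:35-10:45, 13:20-13:35.
Beatriz ∩ Maria ∩ Freya ∩ Sven ∩ Keanu ∩ Luca ∩ Priya: 10:40-10:45, 13:20-13:35.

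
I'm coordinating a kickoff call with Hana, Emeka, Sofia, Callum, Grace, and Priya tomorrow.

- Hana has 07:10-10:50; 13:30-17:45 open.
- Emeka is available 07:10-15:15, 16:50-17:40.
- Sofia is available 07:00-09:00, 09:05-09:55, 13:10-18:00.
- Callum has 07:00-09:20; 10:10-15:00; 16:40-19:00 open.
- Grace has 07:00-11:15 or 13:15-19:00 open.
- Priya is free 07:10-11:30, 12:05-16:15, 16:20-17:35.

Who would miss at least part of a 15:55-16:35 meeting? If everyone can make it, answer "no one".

Hana: free for 15:55-16:35. Emeka: not fully free for 15:55-16:35. Sofia: free for 15:55-16:35. Callum: not fully free for 15:55-16:35. Grace: free for 15:55-16:35. Priya: not fully free for 15:55-16:35.

Callum, Emeka, Priya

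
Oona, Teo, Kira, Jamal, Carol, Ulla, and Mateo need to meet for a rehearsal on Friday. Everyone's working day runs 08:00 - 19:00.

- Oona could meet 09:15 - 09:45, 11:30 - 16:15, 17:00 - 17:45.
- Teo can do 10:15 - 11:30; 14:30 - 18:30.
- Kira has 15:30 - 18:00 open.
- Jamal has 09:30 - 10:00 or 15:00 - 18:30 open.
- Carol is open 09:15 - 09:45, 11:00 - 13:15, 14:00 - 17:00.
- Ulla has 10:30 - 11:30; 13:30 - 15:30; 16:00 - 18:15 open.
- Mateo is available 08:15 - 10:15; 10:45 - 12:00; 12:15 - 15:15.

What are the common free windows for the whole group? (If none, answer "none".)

none

Oona ∩ Teo: 14:30-16:15, 17:00-17:45.
Oona ∩ Teo ∩ Kira: 15:30-16:15, 17:00-17:45.
Oona ∩ Teo ∩ Kira ∩ Jamal: 15:30-16:15, 17:00-17:45.
Oona ∩ Teo ∩ Kira ∩ Jamal ∩ Carol: 15:30-16:15.
Oona ∩ Teo ∩ Kira ∩ Jamal ∩ Carol ∩ Ulla: 16:00-16:15.
Oona ∩ Teo ∩ Kira ∩ Jamal ∩ Carol ∩ Ulla ∩ Mateo: ∅.
There is no time when everyone is free.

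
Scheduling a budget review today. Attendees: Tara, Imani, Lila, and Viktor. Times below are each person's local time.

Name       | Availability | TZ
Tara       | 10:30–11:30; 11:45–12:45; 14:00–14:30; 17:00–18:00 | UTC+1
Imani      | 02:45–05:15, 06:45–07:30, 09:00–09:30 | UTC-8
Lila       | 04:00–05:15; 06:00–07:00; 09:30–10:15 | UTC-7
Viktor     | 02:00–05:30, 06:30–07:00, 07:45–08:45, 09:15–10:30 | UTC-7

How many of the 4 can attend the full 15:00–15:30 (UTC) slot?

2

Tara in UTC: 09:30-10:30, 10:45-11:45, 13:00-13:30, 16:00-17:00 (subtract 1h to convert from UTC+1).
Imani in UTC: 10:45-13:15, 14:45-15:30, 17:00-17:30 (add 8h to convert from UTC-8).
Lila in UTC: 11:00-12:15, 13:00-14:00, 16:30-17:15 (add 7h to convert from UTC-7).
Viktor in UTC: 09:00-12:30, 13:30-14:00, 14:45-15:45, 16:15-17:30 (add 7h to convert from UTC-7).
Imani and Viktor can make the full 15:00-15:30 slot — that's 2.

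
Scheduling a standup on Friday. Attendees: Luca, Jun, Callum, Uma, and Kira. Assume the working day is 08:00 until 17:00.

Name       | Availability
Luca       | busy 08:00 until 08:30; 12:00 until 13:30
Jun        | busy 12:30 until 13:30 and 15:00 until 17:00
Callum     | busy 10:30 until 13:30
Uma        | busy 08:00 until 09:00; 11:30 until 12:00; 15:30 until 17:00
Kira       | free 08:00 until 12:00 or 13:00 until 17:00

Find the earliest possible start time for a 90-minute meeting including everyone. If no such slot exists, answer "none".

Luca free: 08:30-12:00, 13:30-17:00 (invert busy blocks within the working day).
Jun free: 08:00-12:30, 13:30-15:00 (invert busy blocks within the working day).
Callum free: 08:00-10:30, 13:30-17:00 (invert busy blocks within the working day).
Uma free: 09:00-11:30, 12:00-15:30 (invert busy blocks within the working day).
Kira free: 08:00-12:00, 13:00-17:00.
Luca ∩ Jun: 08:30-12:00, 13:30-15:00.
Luca ∩ Jun ∩ Callum: 08:30-10:30, 13:30-15:00.
Luca ∩ Jun ∩ Callum ∩ Uma: 09:00-10:30, 13:30-15:00.
Luca ∩ Jun ∩ Callum ∩ Uma ∩ Kira: 09:00-10:30, 13:30-15:00.
Those are the intersection windows.
The first common window of at least 90 minutes is 09:00-10:30, so the earliest start is 09:00.

09:00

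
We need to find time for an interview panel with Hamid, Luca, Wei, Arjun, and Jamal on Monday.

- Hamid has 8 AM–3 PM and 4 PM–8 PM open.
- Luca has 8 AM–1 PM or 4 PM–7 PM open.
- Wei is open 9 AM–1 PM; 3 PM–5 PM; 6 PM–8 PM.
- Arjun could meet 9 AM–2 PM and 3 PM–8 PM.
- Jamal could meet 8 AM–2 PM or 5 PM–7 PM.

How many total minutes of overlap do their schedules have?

300

Hamid ∩ Luca: 08:00-13:00, 16:00-19:00.
Hamid ∩ Luca ∩ Wei: 09:00-13:00, 16:00-17:00, 18:00-19:00.
Hamid ∩ Luca ∩ Wei ∩ Arjun: 09:00-13:00, 16:00-17:00, 18:00-19:00.
Hamid ∩ Luca ∩ Wei ∩ Arjun ∩ Jamal: 09:00-13:00, 18:00-19:00.
Those are the intersection windows.
Summing the common windows: 240 + 60 = 300 minutes.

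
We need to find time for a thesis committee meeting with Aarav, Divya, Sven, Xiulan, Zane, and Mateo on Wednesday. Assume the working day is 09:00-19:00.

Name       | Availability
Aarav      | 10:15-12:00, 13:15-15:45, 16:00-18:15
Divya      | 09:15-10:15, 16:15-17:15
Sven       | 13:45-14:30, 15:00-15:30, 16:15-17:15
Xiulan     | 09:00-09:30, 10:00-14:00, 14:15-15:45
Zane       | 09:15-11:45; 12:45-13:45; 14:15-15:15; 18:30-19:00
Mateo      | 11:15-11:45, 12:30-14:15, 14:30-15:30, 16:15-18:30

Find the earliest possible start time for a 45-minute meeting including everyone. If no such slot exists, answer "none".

none

Aarav ∩ Divya: 16:15-17:15.
Aarav ∩ Divya ∩ Sven: 16:15-17:15.
Aarav ∩ Divya ∩ Sven ∩ Xiulan: ∅.
Aarav ∩ Divya ∩ Sven ∩ Xiulan ∩ Zane: ∅.
Aarav ∩ Divya ∩ Sven ∩ Xiulan ∩ Zane ∩ Mateo: ∅.
There is no time when everyone is free.
No common window is at least 45 minutes long.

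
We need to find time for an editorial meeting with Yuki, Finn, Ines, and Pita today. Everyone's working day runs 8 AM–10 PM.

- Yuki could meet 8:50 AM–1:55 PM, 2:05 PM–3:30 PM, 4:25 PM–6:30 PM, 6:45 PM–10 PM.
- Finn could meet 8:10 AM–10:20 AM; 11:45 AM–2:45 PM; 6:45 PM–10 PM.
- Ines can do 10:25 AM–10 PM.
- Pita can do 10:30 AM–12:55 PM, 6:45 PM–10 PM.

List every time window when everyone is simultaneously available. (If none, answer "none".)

Yuki ∩ Finn: 08:50-10:20, 11:45-13:55, 14:05-14:45, 18:45-22:00.
Yuki ∩ Finn ∩ Ines: 11:45-13:55, 14:05-14:45, 18:45-22:00.
Yuki ∩ Finn ∩ Ines ∩ Pita: 11:45-12:55, 18:45-22:00.
So the common availability across everyone is 11:45-12:55, 18:45-22:00.

11:45-12:55, 18:45-22:00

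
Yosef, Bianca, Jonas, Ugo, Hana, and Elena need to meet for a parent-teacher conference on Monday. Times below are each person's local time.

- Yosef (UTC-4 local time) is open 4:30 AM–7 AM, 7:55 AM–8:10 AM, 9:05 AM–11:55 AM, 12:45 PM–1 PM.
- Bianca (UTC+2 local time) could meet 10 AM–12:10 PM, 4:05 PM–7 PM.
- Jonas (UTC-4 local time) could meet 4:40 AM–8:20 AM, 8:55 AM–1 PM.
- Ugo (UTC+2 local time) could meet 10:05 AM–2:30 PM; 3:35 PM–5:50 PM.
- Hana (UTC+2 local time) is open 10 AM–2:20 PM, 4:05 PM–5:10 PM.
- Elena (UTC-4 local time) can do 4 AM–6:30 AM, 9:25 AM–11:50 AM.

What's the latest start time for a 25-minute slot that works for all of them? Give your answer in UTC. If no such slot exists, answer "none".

14:45

Yosef in UTC: 08:30-11:00, 11:55-12:10, 13:05-15:55, 16:45-17:00 (add 4h to convert from UTC-4).
Bianca in UTC: 08:00-10:10, 14:05-17:00 (subtract 2h to convert from UTC+2).
Jonas in UTC: 08:40-12:20, 12:55-17:00 (add 4h to convert from UTC-4).
Ugo in UTC: 08:05-12:30, 13:35-15:50 (subtract 2h to convert from UTC+2).
Hana in UTC: 08:00-12:20, 14:05-15:10 (subtract 2h to convert from UTC+2).
Elena in UTC: 08:00-10:30, 13:25-15:50 (add 4h to convert from UTC-4).
Yosef ∩ Bianca: 08:30-10:10, 14:05-15:55, 16:45-17:00.
Yosef ∩ Bianca ∩ Jonas: 08:40-10:10, 14:05-15:55, 16:45-17:00.
Yosef ∩ Bianca ∩ Jonas ∩ Ugo: 08:40-10:10, 14:05-15:50.
Yosef ∩ Bianca ∩ Jonas ∩ Ugo ∩ Hana: 08:40-10:10, 14:05-15:10.
Yosef ∩ Bianca ∩ Jonas ∩ Ugo ∩ Hana ∩ Elena: 08:40-10:10, 14:05-15:10.
The last common window of at least 25 minutes is 14:05-15:10; a 25-minute meeting can start as late as 14:45 and still end by 15:10.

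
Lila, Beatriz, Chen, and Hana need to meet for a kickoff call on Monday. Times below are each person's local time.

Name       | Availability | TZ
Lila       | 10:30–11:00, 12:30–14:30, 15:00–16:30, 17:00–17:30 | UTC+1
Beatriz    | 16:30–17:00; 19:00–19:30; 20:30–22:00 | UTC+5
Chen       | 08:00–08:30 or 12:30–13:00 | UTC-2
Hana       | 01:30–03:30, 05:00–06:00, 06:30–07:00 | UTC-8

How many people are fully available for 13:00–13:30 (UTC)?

Lila in UTC: 09:30-10:00, 11:30-13:30, 14:00-15:30, 16:00-16:30 (subtract 1h to convert from UTC+1).
Beatriz in UTC: 11:30-12:00, 14:00-14:30, 15:30-17:00 (subtract 5h to convert from UTC+5).
Chen in UTC: 10:00-10:30, 14:30-15:00 (add 2h to convert from UTC-2).
Hana in UTC: 09:30-11:30, 13:00-14:00, 14:30-15:00 (add 8h to convert from UTC-8).
Lila and Hana can make the full 13:00-13:30 slot — that's 2.

2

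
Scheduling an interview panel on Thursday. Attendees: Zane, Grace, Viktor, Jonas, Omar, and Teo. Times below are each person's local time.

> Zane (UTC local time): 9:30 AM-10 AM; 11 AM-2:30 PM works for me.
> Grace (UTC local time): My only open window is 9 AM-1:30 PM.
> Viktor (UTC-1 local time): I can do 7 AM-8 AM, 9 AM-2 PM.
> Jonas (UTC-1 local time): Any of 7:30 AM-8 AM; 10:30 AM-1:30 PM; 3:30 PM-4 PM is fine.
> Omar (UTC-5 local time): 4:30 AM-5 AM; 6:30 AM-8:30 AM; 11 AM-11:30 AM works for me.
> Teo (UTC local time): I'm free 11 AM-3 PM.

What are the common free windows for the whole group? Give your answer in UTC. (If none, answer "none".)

Zane in UTC: 09:30-10:00, 11:00-14:30.
Grace in UTC: 09:00-13:30.
Viktor in UTC: 08:00-09:00, 10:00-15:00 (add 1h to convert from UTC-1).
Jonas in UTC: 08:30-09:00, 11:30-14:30, 16:30-17:00 (add 1h to convert from UTC-1).
Omar in UTC: 09:30-10:00, 11:30-13:30, 16:00-16:30 (add 5h to convert from UTC-5).
Teo in UTC: 11:00-15:00.
Zane ∩ Grace: 09:30-10:00, 11:00-13:30.
Zane ∩ Grace ∩ Viktor: 11:00-13:30.
Zane ∩ Grace ∩ Viktor ∩ Jonas: 11:30-13:30.
Zane ∩ Grace ∩ Viktor ∩ Jonas ∩ Omar: 11:30-13:30.
Zane ∩ Grace ∩ Viktor ∩ Jonas ∩ Omar ∩ Teo: 11:30-13:30.
So the common availability across everyone is 11:30-13:30.

11:30-13:30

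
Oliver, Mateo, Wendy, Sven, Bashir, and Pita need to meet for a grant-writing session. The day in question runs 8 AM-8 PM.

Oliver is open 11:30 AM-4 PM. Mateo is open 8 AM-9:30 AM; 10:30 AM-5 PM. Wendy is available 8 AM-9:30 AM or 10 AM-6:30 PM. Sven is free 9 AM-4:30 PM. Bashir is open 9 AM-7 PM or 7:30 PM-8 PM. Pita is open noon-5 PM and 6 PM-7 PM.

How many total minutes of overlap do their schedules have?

Oliver ∩ Mateo: 11:30-16:00.
Oliver ∩ Mateo ∩ Wendy: 11:30-16:00.
Oliver ∩ Mateo ∩ Wendy ∩ Sven: 11:30-16:00.
Oliver ∩ Mateo ∩ Wendy ∩ Sven ∩ Bashir: 11:30-16:00.
Oliver ∩ Mateo ∩ Wendy ∩ Sven ∩ Bashir ∩ Pita: 12:00-16:00.
That's a single block of 240 minutes.

240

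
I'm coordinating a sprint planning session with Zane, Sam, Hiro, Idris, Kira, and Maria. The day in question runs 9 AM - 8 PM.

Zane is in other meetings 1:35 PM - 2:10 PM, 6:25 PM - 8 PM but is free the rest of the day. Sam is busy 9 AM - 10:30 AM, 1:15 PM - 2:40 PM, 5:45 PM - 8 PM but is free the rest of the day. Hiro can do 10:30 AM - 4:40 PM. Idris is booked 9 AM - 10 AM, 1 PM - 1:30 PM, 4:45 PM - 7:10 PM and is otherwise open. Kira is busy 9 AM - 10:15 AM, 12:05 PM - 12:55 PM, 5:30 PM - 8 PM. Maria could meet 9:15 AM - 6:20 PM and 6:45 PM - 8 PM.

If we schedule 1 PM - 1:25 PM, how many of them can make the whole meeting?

Zane free: 09:00-13:35, 14:10-18:25 (invert busy blocks within the working day).
Sam free: 10:30-13:15, 14:40-17:45 (invert busy blocks within the working day).
Hiro free: 10:30-16:40.
Idris free: 10:00-13:00, 13:30-16:45, 19:10-20:00 (invert busy blocks within the working day).
Kira free: 10:15-12:05, 12:55-17:30 (invert busy blocks within the working day).
Maria free: 09:15-18:20, 18:45-20:00.
Zane, Hiro, Kira, and Maria can make the full 13:00-13:25 slot — that's 4.

4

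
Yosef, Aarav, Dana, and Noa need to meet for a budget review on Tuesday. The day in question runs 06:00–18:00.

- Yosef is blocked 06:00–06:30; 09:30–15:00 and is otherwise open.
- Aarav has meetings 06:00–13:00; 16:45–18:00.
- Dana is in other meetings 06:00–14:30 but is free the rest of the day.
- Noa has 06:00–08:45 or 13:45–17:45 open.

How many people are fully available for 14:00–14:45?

Yosef free: 06:30-09:30, 15:00-18:00 (invert busy blocks within the working day).
Aarav free: 13:00-16:45 (invert busy blocks within the working day).
Dana free: 14:30-18:00 (invert busy blocks within the working day).
Noa free: 06:00-08:45, 13:45-17:45.
Aarav and Noa can make the full 14:00-14:45 slot — that's 2.

2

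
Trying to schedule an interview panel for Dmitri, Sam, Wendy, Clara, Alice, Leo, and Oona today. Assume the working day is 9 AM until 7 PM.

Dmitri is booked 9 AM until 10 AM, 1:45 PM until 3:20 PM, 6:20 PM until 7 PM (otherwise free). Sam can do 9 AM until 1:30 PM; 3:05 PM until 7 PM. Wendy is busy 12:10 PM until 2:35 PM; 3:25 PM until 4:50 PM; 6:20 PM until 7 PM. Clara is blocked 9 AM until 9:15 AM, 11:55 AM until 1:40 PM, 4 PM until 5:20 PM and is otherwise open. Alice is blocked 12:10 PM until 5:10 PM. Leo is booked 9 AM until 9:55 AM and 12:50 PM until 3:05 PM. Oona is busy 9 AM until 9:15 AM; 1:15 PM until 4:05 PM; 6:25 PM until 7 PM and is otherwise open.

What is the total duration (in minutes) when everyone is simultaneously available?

175

Dmitri free: 10:00-13:45, 15:20-18:20 (invert busy blocks within the working day).
Sam free: 09:00-13:30, 15:05-19:00.
Wendy free: 09:00-12:10, 14:35-15:25, 16:50-18:20 (invert busy blocks within the working day).
Clara free: 09:15-11:55, 13:40-16:00, 17:20-19:00 (invert busy blocks within the working day).
Alice free: 09:00-12:10, 17:10-19:00 (invert busy blocks within the working day).
Leo free: 09:55-12:50, 15:05-19:00 (invert busy blocks within the working day).
Oona free: 09:15-13:15, 16:05-18:25 (invert busy blocks within the working day).
Dmitri ∩ Sam: 10:00-13:30, 15:20-18:20.
Dmitri ∩ Sam ∩ Wendy: 10:00-12:10, 15:20-15:25, 16:50-18:20.
Dmitri ∩ Sam ∩ Wendy ∩ Clara: 10:00-11:55, 15:20-15:25, 17:20-18:20.
Dmitri ∩ Sam ∩ Wendy ∩ Clara ∩ Alice: 10:00-11:55, 17:20-18:20.
Dmitri ∩ Sam ∩ Wendy ∩ Clara ∩ Alice ∩ Leo: 10:00-11:55, 17:20-18:20.
Dmitri ∩ Sam ∩ Wendy ∩ Clara ∩ Alice ∩ Leo ∩ Oona: 10:00-11:55, 17:20-18:20.
So the common availability across everyone is 10:00-11:55, 17:20-18:20.
Summing the common windows: 115 + 60 = 175 minutes.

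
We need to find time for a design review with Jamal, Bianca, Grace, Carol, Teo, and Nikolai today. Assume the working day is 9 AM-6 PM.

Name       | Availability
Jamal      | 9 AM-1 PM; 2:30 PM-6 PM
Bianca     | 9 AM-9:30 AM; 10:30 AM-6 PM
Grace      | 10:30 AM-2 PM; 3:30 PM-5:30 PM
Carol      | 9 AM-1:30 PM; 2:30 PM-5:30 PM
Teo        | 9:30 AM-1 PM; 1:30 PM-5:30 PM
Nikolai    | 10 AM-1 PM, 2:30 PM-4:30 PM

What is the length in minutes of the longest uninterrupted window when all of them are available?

150

Jamal ∩ Bianca: 09:00-09:30, 10:30-13:00, 14:30-18:00.
Jamal ∩ Bianca ∩ Grace: 10:30-13:00, 15:30-17:30.
Jamal ∩ Bianca ∩ Grace ∩ Carol: 10:30-13:00, 15:30-17:30.
Jamal ∩ Bianca ∩ Grace ∩ Carol ∩ Teo: 10:30-13:00, 15:30-17:30.
Jamal ∩ Bianca ∩ Grace ∩ Carol ∩ Teo ∩ Nikolai: 10:30-13:00, 15:30-16:30.
Those are the intersection windows.
The longest is 10:30-13:00 at 150 minutes.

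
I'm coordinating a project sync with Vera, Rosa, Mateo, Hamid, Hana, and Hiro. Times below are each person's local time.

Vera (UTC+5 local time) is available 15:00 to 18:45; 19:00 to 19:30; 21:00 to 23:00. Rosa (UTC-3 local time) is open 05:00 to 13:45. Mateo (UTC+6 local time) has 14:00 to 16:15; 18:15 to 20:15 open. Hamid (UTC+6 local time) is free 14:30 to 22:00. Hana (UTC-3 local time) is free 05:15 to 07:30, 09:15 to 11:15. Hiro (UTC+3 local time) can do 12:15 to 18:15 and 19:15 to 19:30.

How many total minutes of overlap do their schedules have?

120

Vera in UTC: 10:00-13:45, 14:00-14:30, 16:00-18:00 (subtract 5h to convert from UTC+5).
Rosa in UTC: 08:00-16:45 (add 3h to convert from UTC-3).
Mateo in UTC: 08:00-10:15, 12:15-14:15 (subtract 6h to convert from UTC+6).
Hamid in UTC: 08:30-16:00 (subtract 6h to convert from UTC+6).
Hana in UTC: 08:15-10:30, 12:15-14:15 (add 3h to convert from UTC-3).
Hiro in UTC: 09:15-15:15, 16:15-16:30 (subtract 3h to convert from UTC+3).
Vera ∩ Rosa: 10:00-13:45, 14:00-14:30, 16:00-16:45.
Vera ∩ Rosa ∩ Mateo: 10:00-10:15, 12:15-13:45, 14:00-14:15.
Vera ∩ Rosa ∩ Mateo ∩ Hamid: 10:00-10:15, 12:15-13:45, 14:00-14:15.
Vera ∩ Rosa ∩ Mateo ∩ Hamid ∩ Hana: 10:00-10:15, 12:15-13:45, 14:00-14:15.
Vera ∩ Rosa ∩ Mateo ∩ Hamid ∩ Hana ∩ Hiro: 10:00-10:15, 12:15-13:45, 14:00-14:15.
So the common availability across everyone is 10:00-10:15, 12:15-13:45, 14:00-14:15.
Summing the common windows: 15 + 90 + 15 = 120 minutes.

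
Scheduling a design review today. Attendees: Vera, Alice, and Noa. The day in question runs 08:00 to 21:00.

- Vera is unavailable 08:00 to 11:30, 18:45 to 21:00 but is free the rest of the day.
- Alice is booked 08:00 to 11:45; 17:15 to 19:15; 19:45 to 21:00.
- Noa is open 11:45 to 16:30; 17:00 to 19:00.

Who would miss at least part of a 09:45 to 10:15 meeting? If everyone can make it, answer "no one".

Alice, Noa, Vera

Vera free: 11:30-18:45 (invert busy blocks within the working day).
Alice free: 11:45-17:15, 19:15-19:45 (invert busy blocks within the working day).
Noa free: 11:45-16:30, 17:00-19:00.
Vera: not fully free for 09:45-10:15. Alice: not fully free for 09:45-10:15. Noa: not fully free for 09:45-10:15.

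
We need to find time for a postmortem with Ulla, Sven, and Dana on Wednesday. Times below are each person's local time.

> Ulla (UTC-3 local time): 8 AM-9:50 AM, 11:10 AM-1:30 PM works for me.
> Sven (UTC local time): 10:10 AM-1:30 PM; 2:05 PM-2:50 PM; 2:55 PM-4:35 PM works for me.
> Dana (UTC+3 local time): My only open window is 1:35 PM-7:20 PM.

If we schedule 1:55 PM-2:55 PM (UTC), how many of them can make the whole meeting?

Ulla in UTC: 11:00-12:50, 14:10-16:30 (add 3h to convert from UTC-3).
Sven in UTC: 10:10-13:30, 14:05-14:50, 14:55-16:35.
Dana in UTC: 10:35-16:20 (subtract 3h to convert from UTC+3).
Dana can make the full 13:55-14:55 slot — that's 1.

1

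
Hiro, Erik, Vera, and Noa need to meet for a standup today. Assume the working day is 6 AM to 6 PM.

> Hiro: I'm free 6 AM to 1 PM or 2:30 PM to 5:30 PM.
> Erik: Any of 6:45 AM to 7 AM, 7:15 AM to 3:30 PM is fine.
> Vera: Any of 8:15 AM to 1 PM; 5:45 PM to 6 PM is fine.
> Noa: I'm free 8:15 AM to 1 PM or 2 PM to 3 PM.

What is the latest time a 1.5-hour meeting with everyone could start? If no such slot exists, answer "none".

11:30

Hiro ∩ Erik: 06:45-07:00, 07:15-13:00, 14:30-15:30.
Hiro ∩ Erik ∩ Vera: 08:15-13:00.
Hiro ∩ Erik ∩ Vera ∩ Noa: 08:15-13:00.
Those are the intersection windows.
The last common window of at least 90 minutes is 08:15-13:00; a 90-minute meeting can start as late as 11:30 and still end by 13:00.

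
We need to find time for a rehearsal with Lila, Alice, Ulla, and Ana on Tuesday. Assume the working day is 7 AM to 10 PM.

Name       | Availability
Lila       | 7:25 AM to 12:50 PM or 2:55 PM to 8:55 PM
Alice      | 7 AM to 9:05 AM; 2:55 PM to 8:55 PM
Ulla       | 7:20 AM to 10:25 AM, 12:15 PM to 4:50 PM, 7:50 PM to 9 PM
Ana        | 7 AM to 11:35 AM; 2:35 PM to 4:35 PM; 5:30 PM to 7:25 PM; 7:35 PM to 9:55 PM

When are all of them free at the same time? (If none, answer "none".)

Lila ∩ Alice: 07:25-09:05, 14:55-20:55.
Lila ∩ Alice ∩ Ulla: 07:25-09:05, 14:55-16:50, 19:50-20:55.
Lila ∩ Alice ∩ Ulla ∩ Ana: 07:25-09:05, 14:55-16:35, 19:50-20:55.
So the common availability across everyone is 07:25-09:05, 14:55-16:35, 19:50-20:55.

07:25-09:05, 14:55-16:35, 19:50-20:55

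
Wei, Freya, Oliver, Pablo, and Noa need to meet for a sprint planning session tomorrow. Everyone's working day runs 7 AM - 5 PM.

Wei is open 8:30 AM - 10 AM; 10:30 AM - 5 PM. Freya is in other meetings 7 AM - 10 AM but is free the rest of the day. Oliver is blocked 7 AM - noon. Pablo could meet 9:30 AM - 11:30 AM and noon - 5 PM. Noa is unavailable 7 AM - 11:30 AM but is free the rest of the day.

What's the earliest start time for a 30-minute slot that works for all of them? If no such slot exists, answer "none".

12:00

Wei free: 08:30-10:00, 10:30-17:00.
Freya free: 10:00-17:00 (invert busy blocks within the working day).
Oliver free: 12:00-17:00 (invert busy blocks within the working day).
Pablo free: 09:30-11:30, 12:00-17:00.
Noa free: 11:30-17:00 (invert busy blocks within the working day).
Wei ∩ Freya: 10:30-17:00.
Wei ∩ Freya ∩ Oliver: 12:00-17:00.
Wei ∩ Freya ∩ Oliver ∩ Pablo: 12:00-17:00.
Wei ∩ Freya ∩ Oliver ∩ Pablo ∩ Noa: 12:00-17:00.
So the common availability across everyone is 12:00-17:00.
The first common window of at least 30 minutes is 12:00-17:00, so the earliest start is 12:00.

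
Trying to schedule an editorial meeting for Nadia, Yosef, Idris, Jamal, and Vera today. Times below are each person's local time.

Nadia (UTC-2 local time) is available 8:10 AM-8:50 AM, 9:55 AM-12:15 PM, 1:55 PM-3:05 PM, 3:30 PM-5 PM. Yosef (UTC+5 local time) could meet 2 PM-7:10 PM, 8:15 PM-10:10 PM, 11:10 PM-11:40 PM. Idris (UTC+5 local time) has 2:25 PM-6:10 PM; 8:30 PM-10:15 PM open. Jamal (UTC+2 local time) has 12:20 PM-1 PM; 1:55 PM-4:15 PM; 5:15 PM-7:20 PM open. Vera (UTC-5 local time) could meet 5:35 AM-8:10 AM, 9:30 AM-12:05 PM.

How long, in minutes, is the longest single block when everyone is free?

75

Nadia in UTC: 10:10-10:50, 11:55-14:15, 15:55-17:05, 17:30-19:00 (add 2h to convert from UTC-2).
Yosef in UTC: 09:00-14:10, 15:15-17:10, 18:10-18:40 (subtract 5h to convert from UTC+5).
Idris in UTC: 09:25-13:10, 15:30-17:15 (subtract 5h to convert from UTC+5).
Jamal in UTC: 10:20-11:00, 11:55-14:15, 15:15-17:20 (subtract 2h to convert from UTC+2).
Vera in UTC: 10:35-13:10, 14:30-17:05 (add 5h to convert from UTC-5).
Nadia ∩ Yosef: 10:10-10:50, 11:55-14:10, 15:55-17:05, 18:10-18:40.
Nadia ∩ Yosef ∩ Idris: 10:10-10:50, 11:55-13:10, 15:55-17:05.
Nadia ∩ Yosef ∩ Idris ∩ Jamal: 10:20-10:50, 11:55-13:10, 15:55-17:05.
Nadia ∩ Yosef ∩ Idris ∩ Jamal ∩ Vera: 10:35-10:50, 11:55-13:10, 15:55-17:05.
The longest is 11:55-13:10 at 75 minutes.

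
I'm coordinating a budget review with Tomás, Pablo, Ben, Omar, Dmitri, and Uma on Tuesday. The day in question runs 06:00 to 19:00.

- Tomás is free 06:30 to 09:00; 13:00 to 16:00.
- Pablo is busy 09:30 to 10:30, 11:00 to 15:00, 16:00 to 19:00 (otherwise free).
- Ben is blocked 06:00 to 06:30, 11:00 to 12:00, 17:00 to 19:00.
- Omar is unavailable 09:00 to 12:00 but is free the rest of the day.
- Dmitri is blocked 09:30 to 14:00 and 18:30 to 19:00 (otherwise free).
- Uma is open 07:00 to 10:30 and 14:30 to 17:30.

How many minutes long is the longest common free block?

120

Tomás free: 06:30-09:00, 13:00-16:00.
Pablo free: 06:00-09:30, 10:30-11:00, 15:00-16:00 (invert busy blocks within the working day).
Ben free: 06:30-11:00, 12:00-17:00 (invert busy blocks within the working day).
Omar free: 06:00-09:00, 12:00-19:00 (invert busy blocks within the working day).
Dmitri free: 06:00-09:30, 14:00-18:30 (invert busy blocks within the working day).
Uma free: 07:00-10:30, 14:30-17:30.
Tomás ∩ Pablo: 06:30-09:00, 15:00-16:00.
Tomás ∩ Pablo ∩ Ben: 06:30-09:00, 15:00-16:00.
Tomás ∩ Pablo ∩ Ben ∩ Omar: 06:30-09:00, 15:00-16:00.
Tomás ∩ Pablo ∩ Ben ∩ Omar ∩ Dmitri: 06:30-09:00, 15:00-16:00.
Tomás ∩ Pablo ∩ Ben ∩ Omar ∩ Dmitri ∩ Uma: 07:00-09:00, 15:00-16:00.
The longest is 07:00-09:00 at 120 minutes.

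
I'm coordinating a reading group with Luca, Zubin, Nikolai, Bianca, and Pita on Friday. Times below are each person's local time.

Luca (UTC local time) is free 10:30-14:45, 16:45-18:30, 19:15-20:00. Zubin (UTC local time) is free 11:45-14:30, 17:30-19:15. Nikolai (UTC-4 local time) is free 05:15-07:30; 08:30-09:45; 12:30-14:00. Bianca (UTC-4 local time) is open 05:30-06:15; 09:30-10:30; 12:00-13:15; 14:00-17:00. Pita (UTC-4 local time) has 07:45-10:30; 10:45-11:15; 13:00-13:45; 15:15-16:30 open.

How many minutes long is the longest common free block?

15

Luca in UTC: 10:30-14:45, 16:45-18:30, 19:15-20:00.
Zubin in UTC: 11:45-14:30, 17:30-19:15.
Nikolai in UTC: 09:15-11:30, 12:30-13:45, 16:30-18:00 (add 4h to convert from UTC-4).
Bianca in UTC: 09:30-10:15, 13:30-14:30, 16:00-17:15, 18:00-21:00 (add 4h to convert from UTC-4).
Pita in UTC: 11:45-14:30, 14:45-15:15, 17:00-17:45, 19:15-20:30 (add 4h to convert from UTC-4).
Luca ∩ Zubin: 11:45-14:30, 17:30-18:30.
Luca ∩ Zubin ∩ Nikolai: 12:30-13:45, 17:30-18:00.
Luca ∩ Zubin ∩ Nikolai ∩ Bianca: 13:30-13:45.
Luca ∩ Zubin ∩ Nikolai ∩ Bianca ∩ Pita: 13:30-13:45.
The longest is 13:30-13:45 at 15 minutes.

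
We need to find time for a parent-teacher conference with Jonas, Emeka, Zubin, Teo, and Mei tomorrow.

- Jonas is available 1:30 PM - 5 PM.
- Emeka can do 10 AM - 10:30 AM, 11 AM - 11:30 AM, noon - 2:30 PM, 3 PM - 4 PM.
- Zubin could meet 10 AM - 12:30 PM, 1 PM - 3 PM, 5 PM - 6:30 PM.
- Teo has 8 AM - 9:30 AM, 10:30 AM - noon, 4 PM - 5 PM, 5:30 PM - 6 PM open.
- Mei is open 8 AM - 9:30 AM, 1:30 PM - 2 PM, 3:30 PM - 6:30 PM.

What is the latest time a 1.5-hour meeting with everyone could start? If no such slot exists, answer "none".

Jonas ∩ Emeka: 13:30-14:30, 15:00-16:00.
Jonas ∩ Emeka ∩ Zubin: 13:30-14:30.
Jonas ∩ Emeka ∩ Zubin ∩ Teo: ∅.
Jonas ∩ Emeka ∩ Zubin ∩ Teo ∩ Mei: ∅.
There is no time when everyone is free.
No common window is at least 90 minutes long.

none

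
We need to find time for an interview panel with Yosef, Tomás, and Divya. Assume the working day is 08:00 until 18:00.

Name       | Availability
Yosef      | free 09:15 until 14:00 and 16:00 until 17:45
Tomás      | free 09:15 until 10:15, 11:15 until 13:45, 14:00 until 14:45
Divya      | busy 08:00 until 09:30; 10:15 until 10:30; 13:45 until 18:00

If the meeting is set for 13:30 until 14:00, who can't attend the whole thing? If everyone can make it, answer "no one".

Yosef free: 09:15-14:00, 16:00-17:45.
Tomás free: 09:15-10:15, 11:15-13:45, 14:00-14:45.
Divya free: 09:30-10:15, 10:30-13:45 (invert busy blocks within the working day).
Yosef: free for 13:30-14:00. Tomás: not fully free for 13:30-14:00. Divya: not fully free for 13:30-14:00.

Divya, Tomás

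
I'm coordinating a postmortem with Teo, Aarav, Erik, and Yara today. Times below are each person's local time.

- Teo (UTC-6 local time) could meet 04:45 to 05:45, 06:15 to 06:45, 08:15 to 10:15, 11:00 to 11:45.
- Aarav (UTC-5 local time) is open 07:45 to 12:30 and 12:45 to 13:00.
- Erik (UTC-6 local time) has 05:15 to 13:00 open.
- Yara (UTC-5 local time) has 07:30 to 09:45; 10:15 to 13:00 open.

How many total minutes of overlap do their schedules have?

Teo in UTC: 10:45-11:45, 12:15-12:45, 14:15-16:15, 17:00-17:45 (add 6h to convert from UTC-6).
Aarav in UTC: 12:45-17:30, 17:45-18:00 (add 5h to convert from UTC-5).
Erik in UTC: 11:15-19:00 (add 6h to convert from UTC-6).
Yara in UTC: 12:30-14:45, 15:15-18:00 (add 5h to convert from UTC-5).
Teo ∩ Aarav: 14:15-16:15, 17:00-17:30.
Teo ∩ Aarav ∩ Erik: 14:15-16:15, 17:00-17:30.
Teo ∩ Aarav ∩ Erik ∩ Yara: 14:15-14:45, 15:15-16:15, 17:00-17:30.
So the common availability across everyone is 14:15-14:45, 15:15-16:15, 17:00-17:30.
Summing the common windows: 30 + 60 + 30 = 120 minutes.

120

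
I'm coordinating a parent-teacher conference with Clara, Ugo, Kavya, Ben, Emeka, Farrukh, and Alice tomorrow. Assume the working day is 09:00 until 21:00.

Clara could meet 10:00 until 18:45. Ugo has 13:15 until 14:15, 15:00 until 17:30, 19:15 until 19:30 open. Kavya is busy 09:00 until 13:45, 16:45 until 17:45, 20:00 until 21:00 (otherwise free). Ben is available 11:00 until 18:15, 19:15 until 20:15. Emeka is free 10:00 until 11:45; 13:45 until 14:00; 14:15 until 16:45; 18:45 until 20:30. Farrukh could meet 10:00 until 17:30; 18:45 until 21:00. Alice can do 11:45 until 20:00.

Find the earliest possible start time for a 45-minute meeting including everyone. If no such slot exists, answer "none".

15:00

Clara free: 10:00-18:45.
Ugo free: 13:15-14:15, 15:00-17:30, 19:15-19:30.
Kavya free: 13:45-16:45, 17:45-20:00 (invert busy blocks within the working day).
Ben free: 11:00-18:15, 19:15-20:15.
Emeka free: 10:00-11:45, 13:45-14:00, 14:15-16:45, 18:45-20:30.
Farrukh free: 10:00-17:30, 18:45-21:00.
Alice free: 11:45-20:00.
Clara ∩ Ugo: 13:15-14:15, 15:00-17:30.
Clara ∩ Ugo ∩ Kavya: 13:45-14:15, 15:00-16:45.
Clara ∩ Ugo ∩ Kavya ∩ Ben: 13:45-14:15, 15:00-16:45.
Clara ∩ Ugo ∩ Kavya ∩ Ben ∩ Emeka: 13:45-14:00, 15:00-16:45.
Clara ∩ Ugo ∩ Kavya ∩ Ben ∩ Emeka ∩ Farrukh: 13:45-14:00, 15:00-16:45.
Clara ∩ Ugo ∩ Kavya ∩ Ben ∩ Emeka ∩ Farrukh ∩ Alice: 13:45-14:00, 15:00-16:45.
The first common window of at least 45 minutes is 15:00-16:45, so the earliest start is 15:00.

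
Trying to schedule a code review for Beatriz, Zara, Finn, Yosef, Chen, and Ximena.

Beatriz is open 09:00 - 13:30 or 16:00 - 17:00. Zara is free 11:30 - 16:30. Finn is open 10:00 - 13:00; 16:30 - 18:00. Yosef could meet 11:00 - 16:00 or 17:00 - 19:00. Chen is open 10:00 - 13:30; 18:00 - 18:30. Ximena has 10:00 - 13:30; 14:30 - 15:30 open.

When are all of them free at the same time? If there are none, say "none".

11:30-13:00

Beatriz ∩ Zara: 11:30-13:30, 16:00-16:30.
Beatriz ∩ Zara ∩ Finn: 11:30-13:00.
Beatriz ∩ Zara ∩ Finn ∩ Yosef: 11:30-13:00.
Beatriz ∩ Zara ∩ Finn ∩ Yosef ∩ Chen: 11:30-13:00.
Beatriz ∩ Zara ∩ Finn ∩ Yosef ∩ Chen ∩ Ximena: 11:30-13:00.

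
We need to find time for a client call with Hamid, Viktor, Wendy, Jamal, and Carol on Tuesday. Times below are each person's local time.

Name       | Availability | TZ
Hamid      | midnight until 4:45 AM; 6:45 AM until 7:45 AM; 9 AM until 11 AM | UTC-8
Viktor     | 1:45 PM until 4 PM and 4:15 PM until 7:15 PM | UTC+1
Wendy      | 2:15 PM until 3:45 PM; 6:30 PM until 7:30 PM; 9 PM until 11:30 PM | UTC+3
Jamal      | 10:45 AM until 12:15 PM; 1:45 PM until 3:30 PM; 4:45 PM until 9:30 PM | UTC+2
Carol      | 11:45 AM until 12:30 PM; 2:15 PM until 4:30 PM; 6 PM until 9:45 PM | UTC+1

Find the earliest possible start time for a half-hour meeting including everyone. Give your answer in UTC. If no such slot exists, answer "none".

Hamid in UTC: 08:00-12:45, 14:45-15:45, 17:00-19:00 (add 8h to convert from UTC-8).
Viktor in UTC: 12:45-15:00, 15:15-18:15 (subtract 1h to convert from UTC+1).
Wendy in UTC: 11:15-12:45, 15:30-16:30, 18:00-20:30 (subtract 3h to convert from UTC+3).
Jamal in UTC: 08:45-10:15, 11:45-13:30, 14:45-19:30 (subtract 2h to convert from UTC+2).
Carol in UTC: 10:45-11:30, 13:15-15:30, 17:00-20:45 (subtract 1h to convert from UTC+1).
Hamid ∩ Viktor: 14:45-15:00, 15:15-15:45, 17:00-18:15.
Hamid ∩ Viktor ∩ Wendy: 15:30-15:45, 18:00-18:15.
Hamid ∩ Viktor ∩ Wendy ∩ Jamal: 15:30-15:45, 18:00-18:15.
Hamid ∩ Viktor ∩ Wendy ∩ Jamal ∩ Carol: 18:00-18:15.
No common window is at least 30 minutes long.

none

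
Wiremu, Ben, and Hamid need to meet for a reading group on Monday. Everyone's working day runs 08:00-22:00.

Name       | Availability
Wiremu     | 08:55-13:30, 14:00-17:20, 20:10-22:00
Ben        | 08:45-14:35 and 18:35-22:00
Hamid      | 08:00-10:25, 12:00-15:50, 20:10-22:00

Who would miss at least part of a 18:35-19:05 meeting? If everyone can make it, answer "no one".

Wiremu: not fully free for 18:35-19:05. Ben: free for 18:35-19:05. Hamid: not fully free for 18:35-19:05.

Hamid, Wiremu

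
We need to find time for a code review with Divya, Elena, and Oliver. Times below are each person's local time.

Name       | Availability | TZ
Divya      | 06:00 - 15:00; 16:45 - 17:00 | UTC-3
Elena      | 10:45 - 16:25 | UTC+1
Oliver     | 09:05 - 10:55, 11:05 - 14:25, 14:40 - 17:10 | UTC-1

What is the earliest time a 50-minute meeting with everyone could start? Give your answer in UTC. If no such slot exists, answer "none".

10:05

Divya in UTC: 09:00-18:00, 19:45-20:00 (add 3h to convert from UTC-3).
Elena in UTC: 09:45-15:25 (subtract 1h to convert from UTC+1).
Oliver in UTC: 10:05-11:55, 12:05-15:25, 15:40-18:10 (add 1h to convert from UTC-1).
Divya ∩ Elena: 09:45-15:25.
Divya ∩ Elena ∩ Oliver: 10:05-11:55, 12:05-15:25.
The first common window of at least 50 minutes is 10:05-11:55, so the earliest start is 10:05.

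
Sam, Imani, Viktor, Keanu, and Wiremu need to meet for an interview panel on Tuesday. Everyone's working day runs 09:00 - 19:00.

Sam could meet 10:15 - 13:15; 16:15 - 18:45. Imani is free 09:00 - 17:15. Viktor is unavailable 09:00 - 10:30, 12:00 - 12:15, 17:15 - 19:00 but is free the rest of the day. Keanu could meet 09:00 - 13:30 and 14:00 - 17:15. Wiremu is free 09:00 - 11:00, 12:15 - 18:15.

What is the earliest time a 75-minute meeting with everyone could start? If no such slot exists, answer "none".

Sam free: 10:15-13:15, 16:15-18:45.
Imani free: 09:00-17:15.
Viktor free: 10:30-12:00, 12:15-17:15 (invert busy blocks within the working day).
Keanu free: 09:00-13:30, 14:00-17:15.
Wiremu free: 09:00-11:00, 12:15-18:15.
Sam ∩ Imani: 10:15-13:15, 16:15-17:15.
Sam ∩ Imani ∩ Viktor: 10:30-12:00, 12:15-13:15, 16:15-17:15.
Sam ∩ Imani ∩ Viktor ∩ Keanu: 10:30-12:00, 12:15-13:15, 16:15-17:15.
Sam ∩ Imani ∩ Viktor ∩ Keanu ∩ Wiremu: 10:30-11:00, 12:15-13:15, 16:15-17:15.
So the common availability across everyone is 10:30-11:00, 12:15-13:15, 16:15-17:15.
No common window is at least 75 minutes long.

none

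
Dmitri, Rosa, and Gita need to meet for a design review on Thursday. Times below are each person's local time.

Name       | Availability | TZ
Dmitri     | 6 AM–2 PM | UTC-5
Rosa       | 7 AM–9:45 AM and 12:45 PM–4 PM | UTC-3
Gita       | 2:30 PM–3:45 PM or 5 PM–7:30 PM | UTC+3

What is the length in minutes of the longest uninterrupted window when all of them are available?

75

Dmitri in UTC: 11:00-19:00 (add 5h to convert from UTC-5).
Rosa in UTC: 10:00-12:45, 15:45-19:00 (add 3h to convert from UTC-3).
Gita in UTC: 11:30-12:45, 14:00-16:30 (subtract 3h to convert from UTC+3).
Dmitri ∩ Rosa: 11:00-12:45, 15:45-19:00.
Dmitri ∩ Rosa ∩ Gita: 11:30-12:45, 15:45-16:30.
The longest is 11:30-12:45 at 75 minutes.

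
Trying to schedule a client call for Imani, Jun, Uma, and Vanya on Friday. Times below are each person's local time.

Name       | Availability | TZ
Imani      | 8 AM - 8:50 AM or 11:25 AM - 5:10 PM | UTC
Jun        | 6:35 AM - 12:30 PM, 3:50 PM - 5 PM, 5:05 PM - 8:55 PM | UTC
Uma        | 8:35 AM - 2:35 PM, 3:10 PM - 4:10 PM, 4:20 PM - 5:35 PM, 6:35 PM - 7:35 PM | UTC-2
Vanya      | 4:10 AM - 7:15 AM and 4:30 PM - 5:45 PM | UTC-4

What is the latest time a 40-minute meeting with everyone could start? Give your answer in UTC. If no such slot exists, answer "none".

Imani in UTC: 08:00-08:50, 11:25-17:10.
Jun in UTC: 06:35-12:30, 15:50-17:00, 17:05-20:55.
Uma in UTC: 10:35-16:35, 17:10-18:10, 18:20-19:35, 20:35-21:35 (add 2h to convert from UTC-2).
Vanya in UTC: 08:10-11:15, 20:30-21:45 (add 4h to convert from UTC-4).
Imani ∩ Jun: 08:00-08:50, 11:25-12:30, 15:50-17:00, 17:05-17:10.
Imani ∩ Jun ∩ Uma: 11:25-12:30, 15:50-16:35.
Imani ∩ Jun ∩ Uma ∩ Vanya: ∅.
There is no time when everyone is free.
No common window is at least 40 minutes long.

none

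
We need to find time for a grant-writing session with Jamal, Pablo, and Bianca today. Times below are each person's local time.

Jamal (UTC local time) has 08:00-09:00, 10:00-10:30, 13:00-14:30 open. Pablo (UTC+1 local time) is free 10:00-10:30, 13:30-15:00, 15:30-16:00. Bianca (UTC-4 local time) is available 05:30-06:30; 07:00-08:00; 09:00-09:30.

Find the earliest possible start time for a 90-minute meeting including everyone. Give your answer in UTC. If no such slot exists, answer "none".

Jamal in UTC: 08:00-09:00, 10:00-10:30, 13:00-14:30.
Pablo in UTC: 09:00-09:30, 12:30-14:00, 14:30-15:00 (subtract 1h to convert from UTC+1).
Bianca in UTC: 09:30-10:30, 11:00-12:00, 13:00-13:30 (add 4h to convert from UTC-4).
Jamal ∩ Pablo: 13:00-14:00.
Jamal ∩ Pablo ∩ Bianca: 13:00-13:30.
No common window is at least 90 minutes long.

none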